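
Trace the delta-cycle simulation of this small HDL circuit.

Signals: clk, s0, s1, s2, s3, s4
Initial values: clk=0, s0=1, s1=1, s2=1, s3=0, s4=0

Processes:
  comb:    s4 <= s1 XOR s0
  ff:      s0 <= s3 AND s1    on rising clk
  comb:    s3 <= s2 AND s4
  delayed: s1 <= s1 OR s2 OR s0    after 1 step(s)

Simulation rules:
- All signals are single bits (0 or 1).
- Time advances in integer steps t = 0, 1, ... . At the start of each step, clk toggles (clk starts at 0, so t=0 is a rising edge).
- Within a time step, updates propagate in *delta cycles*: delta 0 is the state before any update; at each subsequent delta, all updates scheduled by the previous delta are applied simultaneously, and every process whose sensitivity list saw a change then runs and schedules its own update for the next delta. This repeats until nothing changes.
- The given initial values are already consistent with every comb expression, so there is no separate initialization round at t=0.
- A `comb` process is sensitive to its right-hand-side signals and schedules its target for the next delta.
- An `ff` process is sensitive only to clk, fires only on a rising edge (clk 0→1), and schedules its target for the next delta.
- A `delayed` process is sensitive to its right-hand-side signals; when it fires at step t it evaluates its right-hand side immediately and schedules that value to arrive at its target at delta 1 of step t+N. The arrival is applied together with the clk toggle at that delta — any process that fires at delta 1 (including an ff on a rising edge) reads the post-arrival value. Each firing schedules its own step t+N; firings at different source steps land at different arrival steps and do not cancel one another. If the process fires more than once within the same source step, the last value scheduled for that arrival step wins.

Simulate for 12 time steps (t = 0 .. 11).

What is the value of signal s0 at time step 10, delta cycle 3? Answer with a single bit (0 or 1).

1

[bits: clk,s3,s4,s1,s2,s0]
t=0: Δ0=000111 Δ1=100111 Δ2=100110 Δ3=101110 Δ4=111110 | 4Δ
t=1: Δ0=111110 Δ1=011110 | 1Δ
t=2: Δ0=011110 Δ1=111110 Δ2=111111 Δ3=110111 Δ4=100111 | 4Δ
t=3: Δ0=100111 Δ1=000111 | 1Δ
t=4: Δ0=000111 Δ1=100111 Δ2=100110 Δ3=101110 Δ4=111110 | 4Δ
t=5: Δ0=111110 Δ1=011110 | 1Δ
t=6: Δ0=011110 Δ1=111110 Δ2=111111 Δ3=110111 Δ4=100111 | 4Δ
t=7: Δ0=100111 Δ1=000111 | 1Δ
t=8: Δ0=000111 Δ1=100111 Δ2=100110 Δ3=101110 Δ4=111110 | 4Δ
t=9: Δ0=111110 Δ1=011110 | 1Δ
t=10: Δ0=011110 Δ1=111110 Δ2=111111 Δ3=110111 Δ4=100111 | 4Δ
t=11: Δ0=100111 Δ1=000111 | 1Δ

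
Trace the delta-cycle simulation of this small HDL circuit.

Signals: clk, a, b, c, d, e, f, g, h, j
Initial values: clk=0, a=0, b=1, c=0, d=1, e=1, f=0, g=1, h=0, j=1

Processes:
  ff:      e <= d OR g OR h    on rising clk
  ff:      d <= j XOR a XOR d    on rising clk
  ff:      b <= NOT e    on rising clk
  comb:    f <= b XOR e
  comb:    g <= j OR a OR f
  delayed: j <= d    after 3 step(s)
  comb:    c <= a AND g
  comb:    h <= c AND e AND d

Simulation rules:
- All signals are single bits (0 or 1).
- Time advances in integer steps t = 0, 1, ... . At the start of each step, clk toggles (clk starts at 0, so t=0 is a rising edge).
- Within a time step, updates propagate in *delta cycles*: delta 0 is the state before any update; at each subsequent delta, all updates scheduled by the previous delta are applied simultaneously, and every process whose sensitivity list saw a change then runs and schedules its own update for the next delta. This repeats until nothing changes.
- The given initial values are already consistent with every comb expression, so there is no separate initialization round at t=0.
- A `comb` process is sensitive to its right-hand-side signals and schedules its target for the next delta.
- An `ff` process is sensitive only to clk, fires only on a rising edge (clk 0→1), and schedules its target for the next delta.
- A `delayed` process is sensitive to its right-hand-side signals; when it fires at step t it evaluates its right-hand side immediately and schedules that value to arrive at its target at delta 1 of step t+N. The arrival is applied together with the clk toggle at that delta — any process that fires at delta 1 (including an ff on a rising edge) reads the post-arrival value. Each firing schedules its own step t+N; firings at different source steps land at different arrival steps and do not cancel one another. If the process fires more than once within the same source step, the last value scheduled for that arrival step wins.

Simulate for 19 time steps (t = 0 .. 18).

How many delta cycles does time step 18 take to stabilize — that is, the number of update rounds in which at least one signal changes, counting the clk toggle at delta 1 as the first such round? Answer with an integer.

2

[bits: g,clk,c,e,j,f,h,a,d,b]
t=0: Δ0=1001100011 Δ1=1101100011 Δ2=1101100000 Δ3=1101110000 | 3Δ
t=1: Δ0=1101110000 Δ1=1001110000 | 1Δ
t=2: Δ0=1001110000 Δ1=1101110000 Δ2=1101110010 | 2Δ
t=3: Δ0=1101110010 Δ1=1001010010 | 1Δ
t=4: Δ0=1001010010 Δ1=1101010010 | 1Δ
t=5: Δ0=1101010010 Δ1=1001110010 | 1Δ
t=6: Δ0=1001110010 Δ1=1101110010 Δ2=1101110000 | 2Δ
t=7: Δ0=1101110000 Δ1=1001110000 | 1Δ
t=8: Δ0=1001110000 Δ1=1101110000 Δ2=1101110010 | 2Δ
t=9: Δ0=1101110010 Δ1=1001010010 | 1Δ
t=10: Δ0=1001010010 Δ1=1101010010 | 1Δ
t=11: Δ0=1101010010 Δ1=1001110010 | 1Δ
t=12: Δ0=1001110010 Δ1=1101110010 Δ2=1101110000 | 2Δ
t=13: Δ0=1101110000 Δ1=1001110000 | 1Δ
t=14: Δ0=1001110000 Δ1=1101110000 Δ2=1101110010 | 2Δ
t=15: Δ0=1101110010 Δ1=1001010010 | 1Δ
t=16: Δ0=1001010010 Δ1=1101010010 | 1Δ
t=17: Δ0=1101010010 Δ1=1001110010 | 1Δ
t=18: Δ0=1001110010 Δ1=1101110010 Δ2=1101110000 | 2Δ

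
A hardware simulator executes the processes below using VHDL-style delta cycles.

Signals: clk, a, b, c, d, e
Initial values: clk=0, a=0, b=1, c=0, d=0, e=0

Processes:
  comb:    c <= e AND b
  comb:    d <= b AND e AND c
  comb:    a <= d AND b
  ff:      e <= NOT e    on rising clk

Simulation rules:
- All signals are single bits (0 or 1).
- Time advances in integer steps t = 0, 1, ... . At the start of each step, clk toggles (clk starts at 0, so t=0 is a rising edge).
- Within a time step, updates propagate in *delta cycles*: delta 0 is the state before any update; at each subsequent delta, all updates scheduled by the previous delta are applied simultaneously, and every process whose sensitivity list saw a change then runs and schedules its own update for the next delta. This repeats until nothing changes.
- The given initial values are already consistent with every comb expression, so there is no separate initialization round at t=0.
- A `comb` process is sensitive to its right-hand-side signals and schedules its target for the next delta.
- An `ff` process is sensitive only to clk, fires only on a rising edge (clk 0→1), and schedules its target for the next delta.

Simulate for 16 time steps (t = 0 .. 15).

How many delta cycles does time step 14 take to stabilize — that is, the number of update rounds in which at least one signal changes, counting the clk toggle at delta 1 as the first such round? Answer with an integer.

[bits: e,c,a,b,clk,d]
t=0: Δ0=000100 Δ1=000110 Δ2=100110 Δ3=110110 Δ4=110111 Δ5=111111 | 5Δ
t=1: Δ0=111111 Δ1=111101 | 1Δ
t=2: Δ0=111101 Δ1=111111 Δ2=011111 Δ3=001110 Δ4=000110 | 4Δ
t=3: Δ0=000110 Δ1=000100 | 1Δ
t=4: Δ0=000100 Δ1=000110 Δ2=100110 Δ3=110110 Δ4=110111 Δ5=111111 | 5Δ
t=5: Δ0=111111 Δ1=111101 | 1Δ
t=6: Δ0=111101 Δ1=111111 Δ2=011111 Δ3=001110 Δ4=000110 | 4Δ
t=7: Δ0=000110 Δ1=000100 | 1Δ
t=8: Δ0=000100 Δ1=000110 Δ2=100110 Δ3=110110 Δ4=110111 Δ5=111111 | 5Δ
t=9: Δ0=111111 Δ1=111101 | 1Δ
t=10: Δ0=111101 Δ1=111111 Δ2=011111 Δ3=001110 Δ4=000110 | 4Δ
t=11: Δ0=000110 Δ1=000100 | 1Δ
t=12: Δ0=000100 Δ1=000110 Δ2=100110 Δ3=110110 Δ4=110111 Δ5=111111 | 5Δ
t=13: Δ0=111111 Δ1=111101 | 1Δ
t=14: Δ0=111101 Δ1=111111 Δ2=011111 Δ3=001110 Δ4=000110 | 4Δ
t=15: Δ0=000110 Δ1=000100 | 1Δ

4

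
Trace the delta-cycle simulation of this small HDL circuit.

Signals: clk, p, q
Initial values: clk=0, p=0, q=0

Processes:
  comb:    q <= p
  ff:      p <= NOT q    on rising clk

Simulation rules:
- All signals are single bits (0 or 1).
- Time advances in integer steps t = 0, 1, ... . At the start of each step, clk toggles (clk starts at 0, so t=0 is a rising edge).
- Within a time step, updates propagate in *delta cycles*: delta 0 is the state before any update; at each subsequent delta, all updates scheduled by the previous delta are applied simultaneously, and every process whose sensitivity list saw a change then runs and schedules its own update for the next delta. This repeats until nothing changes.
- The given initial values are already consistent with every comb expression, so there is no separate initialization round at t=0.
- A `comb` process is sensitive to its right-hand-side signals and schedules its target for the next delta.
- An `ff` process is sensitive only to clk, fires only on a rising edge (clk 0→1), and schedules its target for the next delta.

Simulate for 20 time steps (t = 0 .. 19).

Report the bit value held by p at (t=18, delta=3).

0

t=0 Δ0: p=0 clk=0 q=0
  Δ1: clk:0→1
  Δ2: p:0→1
  Δ3: q:0→1
  (3Δ to stable)
t=1 Δ0: p=1 clk=1 q=1
  Δ1: clk:1→0
  (1Δ to stable)
t=2 Δ0: p=1 clk=0 q=1
  Δ1: clk:0→1
  Δ2: p:1→0
  Δ3: q:1→0
  (3Δ to stable)
t=3 Δ0: p=0 clk=1 q=0
  Δ1: clk:1→0
  (1Δ to stable)
t=4 Δ0: p=0 clk=0 q=0
  Δ1: clk:0→1
  Δ2: p:0→1
  Δ3: q:0→1
  (3Δ to stable)
t=5 Δ0: p=1 clk=1 q=1
  Δ1: clk:1→0
  (1Δ to stable)
t=6 Δ0: p=1 clk=0 q=1
  Δ1: clk:0→1
  Δ2: p:1→0
  Δ3: q:1→0
  (3Δ to stable)
t=7 Δ0: p=0 clk=1 q=0
  Δ1: clk:1→0
  (1Δ to stable)
t=8 Δ0: p=0 clk=0 q=0
  Δ1: clk:0→1
  Δ2: p:0→1
  Δ3: q:0→1
  (3Δ to stable)
t=9 Δ0: p=1 clk=1 q=1
  Δ1: clk:1→0
  (1Δ to stable)
t=10 Δ0: p=1 clk=0 q=1
  Δ1: clk:0→1
  Δ2: p:1→0
  Δ3: q:1→0
  (3Δ to stable)
t=11 Δ0: p=0 clk=1 q=0
  Δ1: clk:1→0
  (1Δ to stable)
t=12 Δ0: p=0 clk=0 q=0
  Δ1: clk:0→1
  Δ2: p:0→1
  Δ3: q:0→1
  (3Δ to stable)
t=13 Δ0: p=1 clk=1 q=1
  Δ1: clk:1→0
  (1Δ to stable)
t=14 Δ0: p=1 clk=0 q=1
  Δ1: clk:0→1
  Δ2: p:1→0
  Δ3: q:1→0
  (3Δ to stable)
t=15 Δ0: p=0 clk=1 q=0
  Δ1: clk:1→0
  (1Δ to stable)
t=16 Δ0: p=0 clk=0 q=0
  Δ1: clk:0→1
  Δ2: p:0→1
  Δ3: q:0→1
  (3Δ to stable)
t=17 Δ0: p=1 clk=1 q=1
  Δ1: clk:1→0
  (1Δ to stable)
t=18 Δ0: p=1 clk=0 q=1
  Δ1: clk:0→1
  Δ2: p:1→0
  Δ3: q:1→0
  (3Δ to stable)
t=19 Δ0: p=0 clk=1 q=0
  Δ1: clk:1→0
  (1Δ to stable)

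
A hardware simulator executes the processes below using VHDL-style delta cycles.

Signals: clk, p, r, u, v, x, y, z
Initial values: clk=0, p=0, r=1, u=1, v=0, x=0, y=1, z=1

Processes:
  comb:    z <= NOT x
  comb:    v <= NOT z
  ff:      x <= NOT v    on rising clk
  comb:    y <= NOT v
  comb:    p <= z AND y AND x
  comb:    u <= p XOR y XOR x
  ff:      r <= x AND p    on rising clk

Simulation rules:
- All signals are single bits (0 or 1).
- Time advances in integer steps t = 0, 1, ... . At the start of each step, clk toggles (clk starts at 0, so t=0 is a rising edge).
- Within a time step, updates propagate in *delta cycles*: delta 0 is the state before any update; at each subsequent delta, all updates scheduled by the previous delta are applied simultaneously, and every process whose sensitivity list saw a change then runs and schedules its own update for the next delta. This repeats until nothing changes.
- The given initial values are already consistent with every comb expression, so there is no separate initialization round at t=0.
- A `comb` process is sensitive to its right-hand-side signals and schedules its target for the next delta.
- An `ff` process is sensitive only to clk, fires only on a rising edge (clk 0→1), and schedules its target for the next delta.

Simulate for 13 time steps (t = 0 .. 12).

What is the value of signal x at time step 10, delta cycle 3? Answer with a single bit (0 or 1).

t=0 Δ0: v=0 z=1 x=0 u=1 r=1 y=1 clk=0 p=0
  Δ1: clk:0→1
  Δ2: x:0→1, r:1→0
  Δ3: z:1→0, u:1→0, p:0→1
  Δ4: v:0→1, u:0→1, p:1→0
  Δ5: u:1→0, y:1→0
  Δ6: u:0→1
  (6Δ to stable)
t=1 Δ0: v=1 z=0 x=1 u=1 r=0 y=0 clk=1 p=0
  Δ1: clk:1→0
  (1Δ to stable)
t=2 Δ0: v=1 z=0 x=1 u=1 r=0 y=0 clk=0 p=0
  Δ1: clk:0→1
  Δ2: x:1→0
  Δ3: z:0→1, u:1→0
  Δ4: v:1→0
  Δ5: y:0→1
  Δ6: u:0→1
  (6Δ to stable)
t=3 Δ0: v=0 z=1 x=0 u=1 r=0 y=1 clk=1 p=0
  Δ1: clk:1→0
  (1Δ to stable)
t=4 Δ0: v=0 z=1 x=0 u=1 r=0 y=1 clk=0 p=0
  Δ1: clk:0→1
  Δ2: x:0→1
  Δ3: z:1→0, u:1→0, p:0→1
  Δ4: v:0→1, u:0→1, p:1→0
  Δ5: u:1→0, y:1→0
  Δ6: u:0→1
  (6Δ to stable)
t=5 Δ0: v=1 z=0 x=1 u=1 r=0 y=0 clk=1 p=0
  Δ1: clk:1→0
  (1Δ to stable)
t=6 Δ0: v=1 z=0 x=1 u=1 r=0 y=0 clk=0 p=0
  Δ1: clk:0→1
  Δ2: x:1→0
  Δ3: z:0→1, u:1→0
  Δ4: v:1→0
  Δ5: y:0→1
  Δ6: u:0→1
  (6Δ to stable)
t=7 Δ0: v=0 z=1 x=0 u=1 r=0 y=1 clk=1 p=0
  Δ1: clk:1→0
  (1Δ to stable)
t=8 Δ0: v=0 z=1 x=0 u=1 r=0 y=1 clk=0 p=0
  Δ1: clk:0→1
  Δ2: x:0→1
  Δ3: z:1→0, u:1→0, p:0→1
  Δ4: v:0→1, u:0→1, p:1→0
  Δ5: u:1→0, y:1→0
  Δ6: u:0→1
  (6Δ to stable)
t=9 Δ0: v=1 z=0 x=1 u=1 r=0 y=0 clk=1 p=0
  Δ1: clk:1→0
  (1Δ to stable)
t=10 Δ0: v=1 z=0 x=1 u=1 r=0 y=0 clk=0 p=0
  Δ1: clk:0→1
  Δ2: x:1→0
  Δ3: z:0→1, u:1→0
  Δ4: v:1→0
  Δ5: y:0→1
  Δ6: u:0→1
  (6Δ to stable)
t=11 Δ0: v=0 z=1 x=0 u=1 r=0 y=1 clk=1 p=0
  Δ1: clk:1→0
  (1Δ to stable)
t=12 Δ0: v=0 z=1 x=0 u=1 r=0 y=1 clk=0 p=0
  Δ1: clk:0→1
  Δ2: x:0→1
  Δ3: z:1→0, u:1→0, p:0→1
  Δ4: v:0→1, u:0→1, p:1→0
  Δ5: u:1→0, y:1→0
  Δ6: u:0→1
  (6Δ to stable)

0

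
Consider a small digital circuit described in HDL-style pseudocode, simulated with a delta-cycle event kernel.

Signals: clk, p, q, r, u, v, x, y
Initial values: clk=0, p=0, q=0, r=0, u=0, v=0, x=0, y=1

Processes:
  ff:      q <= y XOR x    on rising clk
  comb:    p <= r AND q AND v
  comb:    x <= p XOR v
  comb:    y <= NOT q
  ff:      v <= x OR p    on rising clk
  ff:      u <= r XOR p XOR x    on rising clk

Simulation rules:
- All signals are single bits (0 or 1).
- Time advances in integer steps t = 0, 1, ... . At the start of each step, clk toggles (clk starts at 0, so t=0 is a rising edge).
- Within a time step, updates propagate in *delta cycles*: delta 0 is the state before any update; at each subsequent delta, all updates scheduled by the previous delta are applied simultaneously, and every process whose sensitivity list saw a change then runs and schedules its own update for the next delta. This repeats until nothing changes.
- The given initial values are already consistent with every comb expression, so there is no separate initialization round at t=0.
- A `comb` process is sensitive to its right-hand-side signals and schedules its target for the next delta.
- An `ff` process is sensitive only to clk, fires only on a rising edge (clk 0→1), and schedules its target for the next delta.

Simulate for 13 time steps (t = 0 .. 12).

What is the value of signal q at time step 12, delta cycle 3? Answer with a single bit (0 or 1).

[bits: v,y,r,x,p,q,u,clk]
t=0: Δ0=01000000 Δ1=01000001 Δ2=01000101 Δ3=00000101 | 3Δ
t=1: Δ0=00000101 Δ1=00000100 | 1Δ
t=2: Δ0=00000100 Δ1=00000101 Δ2=00000001 Δ3=01000001 | 3Δ
t=3: Δ0=01000001 Δ1=01000000 | 1Δ
t=4: Δ0=01000000 Δ1=01000001 Δ2=01000101 Δ3=00000101 | 3Δ
t=5: Δ0=00000101 Δ1=00000100 | 1Δ
t=6: Δ0=00000100 Δ1=00000101 Δ2=00000001 Δ3=01000001 | 3Δ
t=7: Δ0=01000001 Δ1=01000000 | 1Δ
t=8: Δ0=01000000 Δ1=01000001 Δ2=01000101 Δ3=00000101 | 3Δ
t=9: Δ0=00000101 Δ1=00000100 | 1Δ
t=10: Δ0=00000100 Δ1=00000101 Δ2=00000001 Δ3=01000001 | 3Δ
t=11: Δ0=01000001 Δ1=01000000 | 1Δ
t=12: Δ0=01000000 Δ1=01000001 Δ2=01000101 Δ3=00000101 | 3Δ

1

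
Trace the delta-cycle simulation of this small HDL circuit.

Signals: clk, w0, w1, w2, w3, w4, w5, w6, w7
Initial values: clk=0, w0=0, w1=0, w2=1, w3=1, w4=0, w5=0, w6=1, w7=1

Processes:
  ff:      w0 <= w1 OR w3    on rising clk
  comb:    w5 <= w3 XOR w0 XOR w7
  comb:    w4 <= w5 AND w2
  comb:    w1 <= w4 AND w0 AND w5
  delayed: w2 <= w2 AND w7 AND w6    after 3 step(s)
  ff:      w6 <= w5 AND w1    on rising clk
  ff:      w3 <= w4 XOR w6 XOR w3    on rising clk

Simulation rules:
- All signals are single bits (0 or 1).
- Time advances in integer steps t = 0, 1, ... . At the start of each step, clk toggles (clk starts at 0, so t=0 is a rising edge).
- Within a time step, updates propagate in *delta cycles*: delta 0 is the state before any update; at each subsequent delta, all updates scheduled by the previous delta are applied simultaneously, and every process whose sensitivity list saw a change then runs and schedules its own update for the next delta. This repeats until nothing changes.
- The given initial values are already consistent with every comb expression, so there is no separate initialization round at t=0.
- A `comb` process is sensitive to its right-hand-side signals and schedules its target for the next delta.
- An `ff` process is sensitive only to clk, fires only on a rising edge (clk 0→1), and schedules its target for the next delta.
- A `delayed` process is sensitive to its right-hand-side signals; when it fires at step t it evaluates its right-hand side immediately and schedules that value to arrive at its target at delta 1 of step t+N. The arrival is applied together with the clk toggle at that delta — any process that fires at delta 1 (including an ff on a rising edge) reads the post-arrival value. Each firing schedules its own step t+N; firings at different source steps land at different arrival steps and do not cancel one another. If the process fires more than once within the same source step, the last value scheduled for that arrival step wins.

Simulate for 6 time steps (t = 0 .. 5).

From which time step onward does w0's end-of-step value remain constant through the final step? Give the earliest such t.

2

t0.Δ0 w1=0 w5=0 w2=1 w0=0 w6=1 w7=1 w4=0 clk=0 w3=1
t0.Δ1 w1=0 w5=0 w2=1 w0=0 w6=1 w7=1 w4=0 clk=1 w3=1
t0.Δ2 w1=0 w5=0 w2=1 w0=1 w6=0 w7=1 w4=0 clk=1 w3=0
t1.Δ0 w1=0 w5=0 w2=1 w0=1 w6=0 w7=1 w4=0 clk=1 w3=0
t1.Δ1 w1=0 w5=0 w2=1 w0=1 w6=0 w7=1 w4=0 clk=0 w3=0
t2.Δ0 w1=0 w5=0 w2=1 w0=1 w6=0 w7=1 w4=0 clk=0 w3=0
t2.Δ1 w1=0 w5=0 w2=1 w0=1 w6=0 w7=1 w4=0 clk=1 w3=0
t2.Δ2 w1=0 w5=0 w2=1 w0=0 w6=0 w7=1 w4=0 clk=1 w3=0
t2.Δ3 w1=0 w5=1 w2=1 w0=0 w6=0 w7=1 w4=0 clk=1 w3=0
t2.Δ4 w1=0 w5=1 w2=1 w0=0 w6=0 w7=1 w4=1 clk=1 w3=0
t3.Δ0 w1=0 w5=1 w2=1 w0=0 w6=0 w7=1 w4=1 clk=1 w3=0
t3.Δ1 w1=0 w5=1 w2=0 w0=0 w6=0 w7=1 w4=1 clk=0 w3=0
t3.Δ2 w1=0 w5=1 w2=0 w0=0 w6=0 w7=1 w4=0 clk=0 w3=0
t4.Δ0 w1=0 w5=1 w2=0 w0=0 w6=0 w7=1 w4=0 clk=0 w3=0
t4.Δ1 w1=0 w5=1 w2=0 w0=0 w6=0 w7=1 w4=0 clk=1 w3=0
t5.Δ0 w1=0 w5=1 w2=0 w0=0 w6=0 w7=1 w4=0 clk=1 w3=0
t5.Δ1 w1=0 w5=1 w2=0 w0=0 w6=0 w7=1 w4=0 clk=0 w3=0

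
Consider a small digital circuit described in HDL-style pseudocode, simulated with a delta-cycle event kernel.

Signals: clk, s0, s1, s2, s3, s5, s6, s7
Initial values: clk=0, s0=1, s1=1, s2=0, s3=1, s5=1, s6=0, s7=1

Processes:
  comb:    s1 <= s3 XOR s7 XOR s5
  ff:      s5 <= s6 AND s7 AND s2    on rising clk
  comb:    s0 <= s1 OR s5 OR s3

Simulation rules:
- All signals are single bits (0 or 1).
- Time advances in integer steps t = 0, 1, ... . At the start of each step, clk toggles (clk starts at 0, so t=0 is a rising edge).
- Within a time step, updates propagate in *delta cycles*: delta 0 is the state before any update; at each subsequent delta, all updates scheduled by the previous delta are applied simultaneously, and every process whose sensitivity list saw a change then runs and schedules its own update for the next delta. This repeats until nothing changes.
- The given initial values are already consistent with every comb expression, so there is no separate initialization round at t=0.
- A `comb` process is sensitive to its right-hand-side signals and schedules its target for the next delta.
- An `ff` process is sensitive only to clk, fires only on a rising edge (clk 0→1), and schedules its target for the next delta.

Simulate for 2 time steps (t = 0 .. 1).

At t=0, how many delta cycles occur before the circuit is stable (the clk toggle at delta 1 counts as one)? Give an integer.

3

t=0 Δ0: s6=0 s5=1 s0=1 s2=0 s7=1 clk=0 s1=1 s3=1
  Δ1: clk:0→1
  Δ2: s5:1→0
  Δ3: s1:1→0
  (3Δ to stable)
t=1 Δ0: s6=0 s5=0 s0=1 s2=0 s7=1 clk=1 s1=0 s3=1
  Δ1: clk:1→0
  (1Δ to stable)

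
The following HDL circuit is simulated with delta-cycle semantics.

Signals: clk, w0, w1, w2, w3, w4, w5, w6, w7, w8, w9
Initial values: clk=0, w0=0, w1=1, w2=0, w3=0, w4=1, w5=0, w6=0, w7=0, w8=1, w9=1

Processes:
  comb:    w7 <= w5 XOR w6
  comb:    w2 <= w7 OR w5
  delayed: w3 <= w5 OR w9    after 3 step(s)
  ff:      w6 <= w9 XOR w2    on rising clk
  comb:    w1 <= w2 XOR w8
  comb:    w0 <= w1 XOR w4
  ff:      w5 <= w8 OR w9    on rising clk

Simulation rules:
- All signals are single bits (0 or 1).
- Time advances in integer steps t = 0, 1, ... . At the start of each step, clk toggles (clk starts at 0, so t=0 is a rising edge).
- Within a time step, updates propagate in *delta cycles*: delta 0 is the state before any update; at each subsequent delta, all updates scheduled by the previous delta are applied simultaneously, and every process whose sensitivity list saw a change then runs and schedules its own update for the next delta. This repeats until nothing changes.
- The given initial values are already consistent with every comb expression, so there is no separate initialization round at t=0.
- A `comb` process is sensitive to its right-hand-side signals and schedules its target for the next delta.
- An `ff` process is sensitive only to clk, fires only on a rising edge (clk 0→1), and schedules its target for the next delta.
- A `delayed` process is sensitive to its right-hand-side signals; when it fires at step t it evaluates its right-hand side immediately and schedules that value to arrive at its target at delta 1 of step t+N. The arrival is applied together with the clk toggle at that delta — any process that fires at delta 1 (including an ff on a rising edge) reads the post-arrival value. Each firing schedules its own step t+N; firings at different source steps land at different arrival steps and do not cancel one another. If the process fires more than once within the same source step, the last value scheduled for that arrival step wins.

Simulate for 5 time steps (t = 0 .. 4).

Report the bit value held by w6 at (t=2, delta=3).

0

t0.Δ0 w9=1 w5=0 w0=0 w7=0 clk=0 w4=1 w2=0 w6=0 w8=1 w1=1 w3=0
t0.Δ1 w9=1 w5=0 w0=0 w7=0 clk=1 w4=1 w2=0 w6=0 w8=1 w1=1 w3=0
t0.Δ2 w9=1 w5=1 w0=0 w7=0 clk=1 w4=1 w2=0 w6=1 w8=1 w1=1 w3=0
t0.Δ3 w9=1 w5=1 w0=0 w7=0 clk=1 w4=1 w2=1 w6=1 w8=1 w1=1 w3=0
t0.Δ4 w9=1 w5=1 w0=0 w7=0 clk=1 w4=1 w2=1 w6=1 w8=1 w1=0 w3=0
t0.Δ5 w9=1 w5=1 w0=1 w7=0 clk=1 w4=1 w2=1 w6=1 w8=1 w1=0 w3=0
t1.Δ0 w9=1 w5=1 w0=1 w7=0 clk=1 w4=1 w2=1 w6=1 w8=1 w1=0 w3=0
t1.Δ1 w9=1 w5=1 w0=1 w7=0 clk=0 w4=1 w2=1 w6=1 w8=1 w1=0 w3=0
t2.Δ0 w9=1 w5=1 w0=1 w7=0 clk=0 w4=1 w2=1 w6=1 w8=1 w1=0 w3=0
t2.Δ1 w9=1 w5=1 w0=1 w7=0 clk=1 w4=1 w2=1 w6=1 w8=1 w1=0 w3=0
t2.Δ2 w9=1 w5=1 w0=1 w7=0 clk=1 w4=1 w2=1 w6=0 w8=1 w1=0 w3=0
t2.Δ3 w9=1 w5=1 w0=1 w7=1 clk=1 w4=1 w2=1 w6=0 w8=1 w1=0 w3=0
t3.Δ0 w9=1 w5=1 w0=1 w7=1 clk=1 w4=1 w2=1 w6=0 w8=1 w1=0 w3=0
t3.Δ1 w9=1 w5=1 w0=1 w7=1 clk=0 w4=1 w2=1 w6=0 w8=1 w1=0 w3=1
t4.Δ0 w9=1 w5=1 w0=1 w7=1 clk=0 w4=1 w2=1 w6=0 w8=1 w1=0 w3=1
t4.Δ1 w9=1 w5=1 w0=1 w7=1 clk=1 w4=1 w2=1 w6=0 w8=1 w1=0 w3=1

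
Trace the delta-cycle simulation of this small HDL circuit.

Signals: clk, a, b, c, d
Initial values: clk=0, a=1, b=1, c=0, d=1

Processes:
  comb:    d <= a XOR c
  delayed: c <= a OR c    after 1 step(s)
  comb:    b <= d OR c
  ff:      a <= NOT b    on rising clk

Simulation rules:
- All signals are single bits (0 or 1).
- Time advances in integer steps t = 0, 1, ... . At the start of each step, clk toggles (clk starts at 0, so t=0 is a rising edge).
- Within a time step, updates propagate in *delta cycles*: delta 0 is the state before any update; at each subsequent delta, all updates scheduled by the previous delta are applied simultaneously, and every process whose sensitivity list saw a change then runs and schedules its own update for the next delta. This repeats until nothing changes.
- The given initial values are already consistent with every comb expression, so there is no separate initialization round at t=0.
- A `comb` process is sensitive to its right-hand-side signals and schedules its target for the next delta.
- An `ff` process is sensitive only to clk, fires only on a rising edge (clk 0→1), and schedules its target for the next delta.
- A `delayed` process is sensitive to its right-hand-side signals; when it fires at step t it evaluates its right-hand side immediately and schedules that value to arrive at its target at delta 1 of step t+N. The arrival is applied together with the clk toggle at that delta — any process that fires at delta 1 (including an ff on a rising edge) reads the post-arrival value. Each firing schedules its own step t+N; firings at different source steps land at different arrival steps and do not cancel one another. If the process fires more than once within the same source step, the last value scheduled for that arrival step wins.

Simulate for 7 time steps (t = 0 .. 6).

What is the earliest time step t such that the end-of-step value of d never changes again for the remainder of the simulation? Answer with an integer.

[bits: a,b,clk,d,c]
t=0: Δ0=11010 Δ1=11110 Δ2=01110 Δ3=01100 Δ4=00100 | 4Δ
t=1: Δ0=00100 Δ1=00000 | 1Δ
t=2: Δ0=00000 Δ1=00100 Δ2=10100 Δ3=10110 Δ4=11110 | 4Δ
t=3: Δ0=11110 Δ1=11011 Δ2=11001 | 2Δ
t=4: Δ0=11001 Δ1=11101 Δ2=01101 Δ3=01111 | 3Δ
t=5: Δ0=01111 Δ1=01011 | 1Δ
t=6: Δ0=01011 Δ1=01111 | 1Δ

4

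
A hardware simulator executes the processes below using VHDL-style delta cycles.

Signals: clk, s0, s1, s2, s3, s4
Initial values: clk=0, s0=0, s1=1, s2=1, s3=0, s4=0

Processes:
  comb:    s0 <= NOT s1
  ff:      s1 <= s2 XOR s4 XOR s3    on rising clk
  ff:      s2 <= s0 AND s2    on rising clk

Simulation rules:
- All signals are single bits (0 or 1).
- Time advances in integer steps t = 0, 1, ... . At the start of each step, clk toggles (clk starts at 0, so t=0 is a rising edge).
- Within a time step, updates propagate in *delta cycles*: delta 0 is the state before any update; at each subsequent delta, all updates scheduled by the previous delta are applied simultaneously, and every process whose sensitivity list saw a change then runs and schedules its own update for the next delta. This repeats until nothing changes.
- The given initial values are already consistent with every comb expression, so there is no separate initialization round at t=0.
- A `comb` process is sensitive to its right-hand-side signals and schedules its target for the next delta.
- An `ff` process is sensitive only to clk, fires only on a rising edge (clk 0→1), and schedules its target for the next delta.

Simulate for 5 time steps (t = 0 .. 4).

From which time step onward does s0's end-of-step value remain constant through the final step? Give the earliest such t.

2

t0.Δ0 s1=1 s0=0 s2=1 clk=0 s4=0 s3=0
t0.Δ1 s1=1 s0=0 s2=1 clk=1 s4=0 s3=0
t0.Δ2 s1=1 s0=0 s2=0 clk=1 s4=0 s3=0
t1.Δ0 s1=1 s0=0 s2=0 clk=1 s4=0 s3=0
t1.Δ1 s1=1 s0=0 s2=0 clk=0 s4=0 s3=0
t2.Δ0 s1=1 s0=0 s2=0 clk=0 s4=0 s3=0
t2.Δ1 s1=1 s0=0 s2=0 clk=1 s4=0 s3=0
t2.Δ2 s1=0 s0=0 s2=0 clk=1 s4=0 s3=0
t2.Δ3 s1=0 s0=1 s2=0 clk=1 s4=0 s3=0
t3.Δ0 s1=0 s0=1 s2=0 clk=1 s4=0 s3=0
t3.Δ1 s1=0 s0=1 s2=0 clk=0 s4=0 s3=0
t4.Δ0 s1=0 s0=1 s2=0 clk=0 s4=0 s3=0
t4.Δ1 s1=0 s0=1 s2=0 clk=1 s4=0 s3=0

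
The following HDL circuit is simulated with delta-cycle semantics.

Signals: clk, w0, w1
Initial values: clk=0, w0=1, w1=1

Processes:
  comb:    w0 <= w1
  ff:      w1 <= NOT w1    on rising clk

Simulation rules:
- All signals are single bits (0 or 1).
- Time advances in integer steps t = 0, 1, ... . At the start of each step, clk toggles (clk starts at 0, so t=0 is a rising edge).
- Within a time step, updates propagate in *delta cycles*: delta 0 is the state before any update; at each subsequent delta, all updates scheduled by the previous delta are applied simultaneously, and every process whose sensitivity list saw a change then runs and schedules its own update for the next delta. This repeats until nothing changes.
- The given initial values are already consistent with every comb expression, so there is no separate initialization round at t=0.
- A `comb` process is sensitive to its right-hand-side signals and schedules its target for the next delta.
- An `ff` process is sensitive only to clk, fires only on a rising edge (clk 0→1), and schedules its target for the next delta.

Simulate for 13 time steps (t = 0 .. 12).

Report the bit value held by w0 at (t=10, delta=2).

[bits: w0,w1,clk]
t=0: Δ0=110 Δ1=111 Δ2=101 Δ3=001 | 3Δ
t=1: Δ0=001 Δ1=000 | 1Δ
t=2: Δ0=000 Δ1=001 Δ2=011 Δ3=111 | 3Δ
t=3: Δ0=111 Δ1=110 | 1Δ
t=4: Δ0=110 Δ1=111 Δ2=101 Δ3=001 | 3Δ
t=5: Δ0=001 Δ1=000 | 1Δ
t=6: Δ0=000 Δ1=001 Δ2=011 Δ3=111 | 3Δ
t=7: Δ0=111 Δ1=110 | 1Δ
t=8: Δ0=110 Δ1=111 Δ2=101 Δ3=001 | 3Δ
t=9: Δ0=001 Δ1=000 | 1Δ
t=10: Δ0=000 Δ1=001 Δ2=011 Δ3=111 | 3Δ
t=11: Δ0=111 Δ1=110 | 1Δ
t=12: Δ0=110 Δ1=111 Δ2=101 Δ3=001 | 3Δ

0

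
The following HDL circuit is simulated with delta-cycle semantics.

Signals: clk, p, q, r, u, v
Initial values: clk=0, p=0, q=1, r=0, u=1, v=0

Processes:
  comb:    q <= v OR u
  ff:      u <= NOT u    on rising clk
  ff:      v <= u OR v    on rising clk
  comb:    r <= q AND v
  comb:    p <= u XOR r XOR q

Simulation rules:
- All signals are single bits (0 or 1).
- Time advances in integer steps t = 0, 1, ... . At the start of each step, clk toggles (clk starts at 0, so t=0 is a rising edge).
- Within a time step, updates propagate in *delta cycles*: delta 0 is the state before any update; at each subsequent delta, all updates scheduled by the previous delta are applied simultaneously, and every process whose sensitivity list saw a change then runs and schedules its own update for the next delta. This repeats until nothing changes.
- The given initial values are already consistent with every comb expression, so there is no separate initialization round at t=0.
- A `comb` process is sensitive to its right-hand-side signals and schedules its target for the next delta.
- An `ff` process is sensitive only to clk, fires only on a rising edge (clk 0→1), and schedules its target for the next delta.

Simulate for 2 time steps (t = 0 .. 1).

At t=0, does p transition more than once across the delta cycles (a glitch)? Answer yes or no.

yes

t=0 Δ0: v=0 p=0 r=0 clk=0 u=1 q=1
  Δ1: clk:0→1
  Δ2: v:0→1, u:1→0
  Δ3: p:0→1, r:0→1
  Δ4: p:1→0
  (4Δ to stable)
t=1 Δ0: v=1 p=0 r=1 clk=1 u=0 q=1
  Δ1: clk:1→0
  (1Δ to stable)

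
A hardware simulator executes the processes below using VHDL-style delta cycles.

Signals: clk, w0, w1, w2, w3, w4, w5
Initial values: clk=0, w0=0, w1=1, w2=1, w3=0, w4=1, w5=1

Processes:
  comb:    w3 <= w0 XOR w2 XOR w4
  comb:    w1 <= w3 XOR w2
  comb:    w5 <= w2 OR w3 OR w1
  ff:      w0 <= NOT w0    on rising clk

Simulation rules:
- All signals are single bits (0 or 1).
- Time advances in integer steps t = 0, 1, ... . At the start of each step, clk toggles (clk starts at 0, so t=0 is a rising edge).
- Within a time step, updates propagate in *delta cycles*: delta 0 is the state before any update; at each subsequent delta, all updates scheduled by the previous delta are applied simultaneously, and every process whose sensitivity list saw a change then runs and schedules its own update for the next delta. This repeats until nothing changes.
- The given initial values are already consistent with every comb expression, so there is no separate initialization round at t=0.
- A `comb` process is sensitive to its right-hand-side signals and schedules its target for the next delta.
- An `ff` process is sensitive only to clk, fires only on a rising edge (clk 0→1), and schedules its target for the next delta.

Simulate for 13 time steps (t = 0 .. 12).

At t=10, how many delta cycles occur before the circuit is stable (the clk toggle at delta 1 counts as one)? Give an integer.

4

t=0 Δ0: w4=1 clk=0 w2=1 w1=1 w0=0 w3=0 w5=1
  Δ1: clk:0→1
  Δ2: w0:0→1
  Δ3: w3:0→1
  Δ4: w1:1→0
  (4Δ to stable)
t=1 Δ0: w4=1 clk=1 w2=1 w1=0 w0=1 w3=1 w5=1
  Δ1: clk:1→0
  (1Δ to stable)
t=2 Δ0: w4=1 clk=0 w2=1 w1=0 w0=1 w3=1 w5=1
  Δ1: clk:0→1
  Δ2: w0:1→0
  Δ3: w3:1→0
  Δ4: w1:0→1
  (4Δ to stable)
t=3 Δ0: w4=1 clk=1 w2=1 w1=1 w0=0 w3=0 w5=1
  Δ1: clk:1→0
  (1Δ to stable)
t=4 Δ0: w4=1 clk=0 w2=1 w1=1 w0=0 w3=0 w5=1
  Δ1: clk:0→1
  Δ2: w0:0→1
  Δ3: w3:0→1
  Δ4: w1:1→0
  (4Δ to stable)
t=5 Δ0: w4=1 clk=1 w2=1 w1=0 w0=1 w3=1 w5=1
  Δ1: clk:1→0
  (1Δ to stable)
t=6 Δ0: w4=1 clk=0 w2=1 w1=0 w0=1 w3=1 w5=1
  Δ1: clk:0→1
  Δ2: w0:1→0
  Δ3: w3:1→0
  Δ4: w1:0→1
  (4Δ to stable)
t=7 Δ0: w4=1 clk=1 w2=1 w1=1 w0=0 w3=0 w5=1
  Δ1: clk:1→0
  (1Δ to stable)
t=8 Δ0: w4=1 clk=0 w2=1 w1=1 w0=0 w3=0 w5=1
  Δ1: clk:0→1
  Δ2: w0:0→1
  Δ3: w3:0→1
  Δ4: w1:1→0
  (4Δ to stable)
t=9 Δ0: w4=1 clk=1 w2=1 w1=0 w0=1 w3=1 w5=1
  Δ1: clk:1→0
  (1Δ to stable)
t=10 Δ0: w4=1 clk=0 w2=1 w1=0 w0=1 w3=1 w5=1
  Δ1: clk:0→1
  Δ2: w0:1→0
  Δ3: w3:1→0
  Δ4: w1:0→1
  (4Δ to stable)
t=11 Δ0: w4=1 clk=1 w2=1 w1=1 w0=0 w3=0 w5=1
  Δ1: clk:1→0
  (1Δ to stable)
t=12 Δ0: w4=1 clk=0 w2=1 w1=1 w0=0 w3=0 w5=1
  Δ1: clk:0→1
  Δ2: w0:0→1
  Δ3: w3:0→1
  Δ4: w1:1→0
  (4Δ to stable)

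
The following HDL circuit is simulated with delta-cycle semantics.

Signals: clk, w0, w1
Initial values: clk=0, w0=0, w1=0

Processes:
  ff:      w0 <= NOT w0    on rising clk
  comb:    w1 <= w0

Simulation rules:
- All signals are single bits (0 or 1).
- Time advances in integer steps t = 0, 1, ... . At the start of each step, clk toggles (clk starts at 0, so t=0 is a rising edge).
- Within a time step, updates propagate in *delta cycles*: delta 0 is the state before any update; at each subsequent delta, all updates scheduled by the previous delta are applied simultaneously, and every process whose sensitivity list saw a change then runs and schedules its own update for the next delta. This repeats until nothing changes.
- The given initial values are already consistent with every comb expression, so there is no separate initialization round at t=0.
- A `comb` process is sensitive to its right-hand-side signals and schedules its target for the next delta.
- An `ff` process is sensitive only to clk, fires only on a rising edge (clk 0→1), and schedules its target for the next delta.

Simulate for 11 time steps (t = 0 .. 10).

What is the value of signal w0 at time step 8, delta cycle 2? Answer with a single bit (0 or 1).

1

t0.Δ0 w0=0 w1=0 clk=0
t0.Δ1 w0=0 w1=0 clk=1
t0.Δ2 w0=1 w1=0 clk=1
t0.Δ3 w0=1 w1=1 clk=1
t1.Δ0 w0=1 w1=1 clk=1
t1.Δ1 w0=1 w1=1 clk=0
t2.Δ0 w0=1 w1=1 clk=0
t2.Δ1 w0=1 w1=1 clk=1
t2.Δ2 w0=0 w1=1 clk=1
t2.Δ3 w0=0 w1=0 clk=1
t3.Δ0 w0=0 w1=0 clk=1
t3.Δ1 w0=0 w1=0 clk=0
t4.Δ0 w0=0 w1=0 clk=0
t4.Δ1 w0=0 w1=0 clk=1
t4.Δ2 w0=1 w1=0 clk=1
t4.Δ3 w0=1 w1=1 clk=1
t5.Δ0 w0=1 w1=1 clk=1
t5.Δ1 w0=1 w1=1 clk=0
t6.Δ0 w0=1 w1=1 clk=0
t6.Δ1 w0=1 w1=1 clk=1
t6.Δ2 w0=0 w1=1 clk=1
t6.Δ3 w0=0 w1=0 clk=1
t7.Δ0 w0=0 w1=0 clk=1
t7.Δ1 w0=0 w1=0 clk=0
t8.Δ0 w0=0 w1=0 clk=0
t8.Δ1 w0=0 w1=0 clk=1
t8.Δ2 w0=1 w1=0 clk=1
t8.Δ3 w0=1 w1=1 clk=1
t9.Δ0 w0=1 w1=1 clk=1
t9.Δ1 w0=1 w1=1 clk=0
t10.Δ0 w0=1 w1=1 clk=0
t10.Δ1 w0=1 w1=1 clk=1
t10.Δ2 w0=0 w1=1 clk=1
t10.Δ3 w0=0 w1=0 clk=1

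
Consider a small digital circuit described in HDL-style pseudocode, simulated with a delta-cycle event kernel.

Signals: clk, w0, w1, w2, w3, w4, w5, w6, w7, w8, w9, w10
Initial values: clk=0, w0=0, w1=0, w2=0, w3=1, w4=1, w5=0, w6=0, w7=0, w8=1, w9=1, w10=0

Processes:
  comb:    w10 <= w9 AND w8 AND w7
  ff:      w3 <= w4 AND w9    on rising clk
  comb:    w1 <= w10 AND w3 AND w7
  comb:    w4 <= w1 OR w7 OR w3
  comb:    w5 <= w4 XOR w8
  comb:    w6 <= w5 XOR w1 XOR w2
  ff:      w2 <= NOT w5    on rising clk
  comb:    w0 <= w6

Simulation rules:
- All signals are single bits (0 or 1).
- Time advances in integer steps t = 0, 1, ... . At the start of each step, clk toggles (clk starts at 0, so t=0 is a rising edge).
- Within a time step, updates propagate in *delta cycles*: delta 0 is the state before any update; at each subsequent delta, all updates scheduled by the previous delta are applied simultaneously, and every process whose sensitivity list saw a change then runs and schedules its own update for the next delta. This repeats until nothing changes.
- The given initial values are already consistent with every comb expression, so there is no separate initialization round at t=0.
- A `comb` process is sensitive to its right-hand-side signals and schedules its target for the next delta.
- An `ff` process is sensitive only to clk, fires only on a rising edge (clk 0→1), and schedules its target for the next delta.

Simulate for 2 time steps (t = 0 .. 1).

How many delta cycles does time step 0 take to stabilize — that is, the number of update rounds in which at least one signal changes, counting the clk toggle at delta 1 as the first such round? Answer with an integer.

t=0 Δ0: w6=0 w5=0 w9=1 w0=0 clk=0 w2=0 w4=1 w3=1 w8=1 w10=0 w7=0 w1=0
  Δ1: clk:0→1
  Δ2: w2:0→1
  Δ3: w6:0→1
  Δ4: w0:0→1
  (4Δ to stable)
t=1 Δ0: w6=1 w5=0 w9=1 w0=1 clk=1 w2=1 w4=1 w3=1 w8=1 w10=0 w7=0 w1=0
  Δ1: clk:1→0
  (1Δ to stable)

4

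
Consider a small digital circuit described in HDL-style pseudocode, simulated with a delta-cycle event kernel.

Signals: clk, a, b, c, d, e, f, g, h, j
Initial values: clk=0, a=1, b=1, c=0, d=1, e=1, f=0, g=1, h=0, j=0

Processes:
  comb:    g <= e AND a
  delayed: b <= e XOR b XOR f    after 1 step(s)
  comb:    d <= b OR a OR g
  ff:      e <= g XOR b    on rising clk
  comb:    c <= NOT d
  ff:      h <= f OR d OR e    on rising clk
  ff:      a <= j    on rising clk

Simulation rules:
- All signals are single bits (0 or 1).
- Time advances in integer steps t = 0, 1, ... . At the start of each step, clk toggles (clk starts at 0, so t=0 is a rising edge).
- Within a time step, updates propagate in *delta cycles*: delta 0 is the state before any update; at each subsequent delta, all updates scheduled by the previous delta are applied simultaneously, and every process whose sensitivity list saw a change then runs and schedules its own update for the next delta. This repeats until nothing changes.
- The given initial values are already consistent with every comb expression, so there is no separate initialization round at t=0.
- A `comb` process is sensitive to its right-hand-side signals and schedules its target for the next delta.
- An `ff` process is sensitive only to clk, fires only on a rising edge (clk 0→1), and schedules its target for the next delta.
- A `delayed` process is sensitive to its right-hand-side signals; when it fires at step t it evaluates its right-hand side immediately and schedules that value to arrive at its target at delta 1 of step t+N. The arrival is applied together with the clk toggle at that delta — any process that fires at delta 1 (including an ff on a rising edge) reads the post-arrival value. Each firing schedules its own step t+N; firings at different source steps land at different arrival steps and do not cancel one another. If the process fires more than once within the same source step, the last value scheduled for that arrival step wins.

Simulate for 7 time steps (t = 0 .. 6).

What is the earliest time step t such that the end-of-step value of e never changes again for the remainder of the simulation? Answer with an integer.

2

t0.Δ0 clk=0 a=1 g=1 h=0 b=1 j=0 e=1 c=0 d=1 f=0
t0.Δ1 clk=1 a=1 g=1 h=0 b=1 j=0 e=1 c=0 d=1 f=0
t0.Δ2 clk=1 a=0 g=1 h=1 b=1 j=0 e=0 c=0 d=1 f=0
t0.Δ3 clk=1 a=0 g=0 h=1 b=1 j=0 e=0 c=0 d=1 f=0
t1.Δ0 clk=1 a=0 g=0 h=1 b=1 j=0 e=0 c=0 d=1 f=0
t1.Δ1 clk=0 a=0 g=0 h=1 b=1 j=0 e=0 c=0 d=1 f=0
t2.Δ0 clk=0 a=0 g=0 h=1 b=1 j=0 e=0 c=0 d=1 f=0
t2.Δ1 clk=1 a=0 g=0 h=1 b=1 j=0 e=0 c=0 d=1 f=0
t2.Δ2 clk=1 a=0 g=0 h=1 b=1 j=0 e=1 c=0 d=1 f=0
t3.Δ0 clk=1 a=0 g=0 h=1 b=1 j=0 e=1 c=0 d=1 f=0
t3.Δ1 clk=0 a=0 g=0 h=1 b=0 j=0 e=1 c=0 d=1 f=0
t3.Δ2 clk=0 a=0 g=0 h=1 b=0 j=0 e=1 c=0 d=0 f=0
t3.Δ3 clk=0 a=0 g=0 h=1 b=0 j=0 e=1 c=1 d=0 f=0
t4.Δ0 clk=0 a=0 g=0 h=1 b=0 j=0 e=1 c=1 d=0 f=0
t4.Δ1 clk=1 a=0 g=0 h=1 b=1 j=0 e=1 c=1 d=0 f=0
t4.Δ2 clk=1 a=0 g=0 h=1 b=1 j=0 e=1 c=1 d=1 f=0
t4.Δ3 clk=1 a=0 g=0 h=1 b=1 j=0 e=1 c=0 d=1 f=0
t5.Δ0 clk=1 a=0 g=0 h=1 b=1 j=0 e=1 c=0 d=1 f=0
t5.Δ1 clk=0 a=0 g=0 h=1 b=0 j=0 e=1 c=0 d=1 f=0
t5.Δ2 clk=0 a=0 g=0 h=1 b=0 j=0 e=1 c=0 d=0 f=0
t5.Δ3 clk=0 a=0 g=0 h=1 b=0 j=0 e=1 c=1 d=0 f=0
t6.Δ0 clk=0 a=0 g=0 h=1 b=0 j=0 e=1 c=1 d=0 f=0
t6.Δ1 clk=1 a=0 g=0 h=1 b=1 j=0 e=1 c=1 d=0 f=0
t6.Δ2 clk=1 a=0 g=0 h=1 b=1 j=0 e=1 c=1 d=1 f=0
t6.Δ3 clk=1 a=0 g=0 h=1 b=1 j=0 e=1 c=0 d=1 f=0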